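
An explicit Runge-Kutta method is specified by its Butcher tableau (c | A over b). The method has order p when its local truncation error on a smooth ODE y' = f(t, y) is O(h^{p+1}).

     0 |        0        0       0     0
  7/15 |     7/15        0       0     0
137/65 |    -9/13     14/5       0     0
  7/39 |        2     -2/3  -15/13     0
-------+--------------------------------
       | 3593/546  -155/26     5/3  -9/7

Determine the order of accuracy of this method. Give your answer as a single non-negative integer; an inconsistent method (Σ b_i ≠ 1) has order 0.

2

b = (3593/546, -155/26, 5/3, -9/7)
c = (0, 7/15, 137/65, 7/39)
Ac = (0, 0, 98/75, -20861/7605)
Σ b_i: 3593/546·1 + (-155/26)·1 + 5/3·1 + (-9/7)·1 = 1 ✓
b·c: (-155/26)·7/15 + 5/3·137/65 + (-9/7)·7/39 = 1/2 ✓
b·c²: (-155/26)·49/225 + 5/3·18769/4225 + (-9/7)·49/1521 = 92237/15210 ≠ 1/3 ⇒ order 2.
b·Ac: 5/3·98/75 + (-9/7)·(-20861/7605) = 303683/53235 ≠ 1/6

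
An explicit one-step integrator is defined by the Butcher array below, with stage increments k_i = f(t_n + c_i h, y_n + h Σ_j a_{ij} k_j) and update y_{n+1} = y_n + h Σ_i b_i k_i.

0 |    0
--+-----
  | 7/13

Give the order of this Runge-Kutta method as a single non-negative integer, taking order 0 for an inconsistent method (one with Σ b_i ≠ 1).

0

b = (7/13)
c = (0)
Σ b_i: 7/13·1 = 7/13 ≠ 1 ⇒ order 0.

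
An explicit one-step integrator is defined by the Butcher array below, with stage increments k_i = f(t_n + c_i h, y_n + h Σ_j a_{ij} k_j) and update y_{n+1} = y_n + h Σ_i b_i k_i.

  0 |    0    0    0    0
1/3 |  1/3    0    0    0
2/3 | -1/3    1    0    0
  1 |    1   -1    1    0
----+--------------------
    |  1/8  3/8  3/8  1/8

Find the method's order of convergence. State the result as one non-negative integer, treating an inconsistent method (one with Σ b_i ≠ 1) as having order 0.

b = (1/8, 3/8, 3/8, 1/8)
c = (0, 1/3, 2/3, 1)
Ac = (0, 0, 1/3, 1/3)
Σ b_i: 1/8·1 + 3/8·1 + 3/8·1 + 1/8·1 = 1 ✓
b·c: 3/8·1/3 + 3/8·2/3 + 1/8·1 = 1/2 ✓
b·c²: 3/8·1/9 + 3/8·4/9 + 1/8·1 = 1/3 ✓
b·Ac: 3/8·1/3 + 1/8·1/3 = 1/6 ✓
b·c³: 3/8·1/27 + 3/8·8/27 + 1/8·1 = 1/4 ✓
b·(c∘Ac): 3/8·2/9 + 1/8·1/3 = 1/8 ✓
b·Ac²: 3/8·1/9 + 1/8·1/3 = 1/12 ✓
b·A²c: 1/8·1/3 = 1/24 ✓; 4 stages ⇒ order 4.

4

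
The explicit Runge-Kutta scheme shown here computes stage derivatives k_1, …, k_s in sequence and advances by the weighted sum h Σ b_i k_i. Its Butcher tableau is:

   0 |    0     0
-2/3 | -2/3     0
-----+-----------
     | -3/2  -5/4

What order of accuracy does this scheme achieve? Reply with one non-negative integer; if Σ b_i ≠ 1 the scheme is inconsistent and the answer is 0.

0

b = (-3/2, -5/4)
c = (0, -2/3)
Σ b_i: (-3/2)·1 + (-5/4)·1 = -11/4 ≠ 1 ⇒ order 0.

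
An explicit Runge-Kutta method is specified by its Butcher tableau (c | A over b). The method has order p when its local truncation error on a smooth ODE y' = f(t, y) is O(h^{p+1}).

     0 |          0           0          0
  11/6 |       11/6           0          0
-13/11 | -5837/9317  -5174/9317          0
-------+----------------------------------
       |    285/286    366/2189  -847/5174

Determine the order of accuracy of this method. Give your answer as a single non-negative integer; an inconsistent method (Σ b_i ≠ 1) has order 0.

b = (285/286, 366/2189, -847/5174)
c = (0, 11/6, -13/11)
Ac = (0, 0, -2587/2541)
Σ b_i: 285/286·1 + 366/2189·1 + (-847/5174)·1 = 1 ✓
b·c: 366/2189·11/6 + (-847/5174)·(-13/11) = 1/2 ✓
b·c²: 366/2189·121/36 + (-847/5174)·169/121 = 1/3 ✓
b·Ac: (-847/5174)·(-2587/2541) = 1/6 ✓; 3 stages ⇒ order 3.

3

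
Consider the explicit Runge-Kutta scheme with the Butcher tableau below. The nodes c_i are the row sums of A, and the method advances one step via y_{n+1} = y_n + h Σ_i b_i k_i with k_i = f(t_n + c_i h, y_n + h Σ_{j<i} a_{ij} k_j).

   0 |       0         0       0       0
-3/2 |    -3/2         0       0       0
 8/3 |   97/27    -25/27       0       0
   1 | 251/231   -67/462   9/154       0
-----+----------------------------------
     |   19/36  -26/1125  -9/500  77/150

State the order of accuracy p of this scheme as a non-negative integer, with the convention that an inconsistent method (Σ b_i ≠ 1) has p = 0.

b = (19/36, -26/1125, -9/500, 77/150)
c = (0, -3/2, 8/3, 1)
Ac = (0, 0, 25/18, 115/308)
Σ b_i: 19/36·1 + (-26/1125)·1 + (-9/500)·1 + 77/150·1 = 1 ✓
b·c: (-26/1125)·(-3/2) + (-9/500)·8/3 + 77/150·1 = 1/2 ✓
b·c²: (-26/1125)·9/4 + (-9/500)·64/9 + 77/150·1 = 1/3 ✓
b·Ac: (-9/500)·25/18 + 77/150·115/308 = 1/6 ✓
b·c³: (-26/1125)·(-27/8) + (-9/500)·512/27 + 77/150·1 = 1/4 ✓
b·(c∘Ac): (-9/500)·100/27 + 77/150·115/308 = 1/8 ✓
b·Ac²: (-9/500)·(-25/12) + 77/150·5/56 = 1/12 ✓
b·A²c: 77/150·25/308 = 1/24 ✓; 4 stages ⇒ order 4.

4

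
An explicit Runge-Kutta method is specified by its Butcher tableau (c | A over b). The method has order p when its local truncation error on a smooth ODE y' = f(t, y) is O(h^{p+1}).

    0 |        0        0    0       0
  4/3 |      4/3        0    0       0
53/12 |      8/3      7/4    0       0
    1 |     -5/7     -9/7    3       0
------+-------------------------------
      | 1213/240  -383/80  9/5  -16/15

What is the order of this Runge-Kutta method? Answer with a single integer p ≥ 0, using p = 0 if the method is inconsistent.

2

b = (1213/240, -383/80, 9/5, -16/15)
c = (0, 4/3, 53/12, 1)
Ac = (0, 0, 7/3, 323/28)
Σ b_i: 1213/240·1 + (-383/80)·1 + 9/5·1 + (-16/15)·1 = 1 ✓
b·c: (-383/80)·4/3 + 9/5·53/12 + (-16/15)·1 = 1/2 ✓
b·c²: (-383/80)·16/9 + 9/5·2809/144 + (-16/15)·1 = 3677/144 ≠ 1/3 ⇒ order 2.
b·Ac: 9/5·7/3 + (-16/15)·323/28 = -851/105 ≠ 1/6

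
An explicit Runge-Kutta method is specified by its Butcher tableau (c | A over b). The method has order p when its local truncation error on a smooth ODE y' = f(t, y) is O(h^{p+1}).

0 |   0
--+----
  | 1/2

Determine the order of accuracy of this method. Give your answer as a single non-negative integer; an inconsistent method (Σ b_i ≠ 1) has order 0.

0

b = (1/2)
c = (0)
Σ b_i: 1/2·1 = 1/2 ≠ 1 ⇒ order 0.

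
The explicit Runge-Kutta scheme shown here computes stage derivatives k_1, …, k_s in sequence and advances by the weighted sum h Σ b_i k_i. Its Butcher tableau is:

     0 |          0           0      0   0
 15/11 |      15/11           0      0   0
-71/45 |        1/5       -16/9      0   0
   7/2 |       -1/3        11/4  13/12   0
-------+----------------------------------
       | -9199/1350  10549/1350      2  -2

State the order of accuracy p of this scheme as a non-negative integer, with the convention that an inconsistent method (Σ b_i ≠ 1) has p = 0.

b = (-9199/1350, 10549/1350, 2, -2)
c = (0, 15/11, -71/45, 7/2)
Ac = (0, 0, -80/33, 551/270)
Σ b_i: (-9199/1350)·1 + 10549/1350·1 + 2·1 + (-2)·1 = 1 ✓
b·c: 10549/1350·15/11 + 2·(-71/45) + (-2)·7/2 = 1/2 ✓
b·c²: 10549/1350·225/121 + 2·5041/2025 + (-2)·49/4 = -111173/22275 ≠ 1/3 ⇒ order 2.
b·Ac: 2·(-80/33) + (-2)·551/270 = -13261/1485 ≠ 1/6

2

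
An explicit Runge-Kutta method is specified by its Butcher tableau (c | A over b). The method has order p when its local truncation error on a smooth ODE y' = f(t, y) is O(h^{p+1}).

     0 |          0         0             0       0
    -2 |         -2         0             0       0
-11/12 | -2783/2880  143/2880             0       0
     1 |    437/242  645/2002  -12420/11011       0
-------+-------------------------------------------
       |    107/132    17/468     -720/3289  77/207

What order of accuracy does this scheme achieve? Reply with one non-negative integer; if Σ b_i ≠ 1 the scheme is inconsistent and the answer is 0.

4

b = (107/132, 17/468, -720/3289, 77/207)
c = (0, -2, -11/12, 1)
Ac = (0, 0, -143/1440, 30/77)
Σ b_i: 107/132·1 + 17/468·1 + (-720/3289)·1 + 77/207·1 = 1 ✓
b·c: 17/468·(-2) + (-720/3289)·(-11/12) + 77/207·1 = 1/2 ✓
b·c²: 17/468·4 + (-720/3289)·121/144 + 77/207·1 = 1/3 ✓
b·Ac: (-720/3289)·(-143/1440) + 77/207·30/77 = 1/6 ✓
b·c³: 17/468·(-8) + (-720/3289)·(-1331/1728) + 77/207·1 = 1/4 ✓
b·(c∘Ac): (-720/3289)·1573/17280 + 77/207·30/77 = 1/8 ✓
b·Ac²: (-720/3289)·143/720 + 77/207·15/44 = 1/12 ✓
b·A²c: 77/207·69/616 = 1/24 ✓; 4 stages ⇒ order 4.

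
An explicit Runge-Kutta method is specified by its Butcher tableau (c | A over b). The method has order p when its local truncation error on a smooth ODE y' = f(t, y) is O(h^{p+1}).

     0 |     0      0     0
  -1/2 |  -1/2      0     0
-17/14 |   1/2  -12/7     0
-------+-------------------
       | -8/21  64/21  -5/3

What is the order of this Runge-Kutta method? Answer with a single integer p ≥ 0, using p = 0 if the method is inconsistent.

2

b = (-8/21, 64/21, -5/3)
c = (0, -1/2, -17/14)
Ac = (0, 0, 6/7)
Σ b_i: (-8/21)·1 + 64/21·1 + (-5/3)·1 = 1 ✓
b·c: 64/21·(-1/2) + (-5/3)·(-17/14) = 1/2 ✓
b·c²: 64/21·1/4 + (-5/3)·289/196 = -997/588 ≠ 1/3 ⇒ order 2.
b·Ac: (-5/3)·6/7 = -10/7 ≠ 1/6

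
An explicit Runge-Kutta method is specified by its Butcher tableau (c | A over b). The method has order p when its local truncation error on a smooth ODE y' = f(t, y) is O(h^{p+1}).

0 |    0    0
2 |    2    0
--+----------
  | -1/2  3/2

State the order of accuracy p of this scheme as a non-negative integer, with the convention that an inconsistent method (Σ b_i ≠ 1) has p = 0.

b = (-1/2, 3/2)
c = (0, 2)
Σ b_i: (-1/2)·1 + 3/2·1 = 1 ✓
b·c: 3/2·2 = 3 ≠ 1/2 ⇒ order 1.

1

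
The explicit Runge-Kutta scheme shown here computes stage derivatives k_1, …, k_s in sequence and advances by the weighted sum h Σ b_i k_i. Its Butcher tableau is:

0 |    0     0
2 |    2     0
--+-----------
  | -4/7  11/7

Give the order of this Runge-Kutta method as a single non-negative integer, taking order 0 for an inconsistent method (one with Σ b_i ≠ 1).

1

b = (-4/7, 11/7)
c = (0, 2)
Σ b_i: (-4/7)·1 + 11/7·1 = 1 ✓
b·c: 11/7·2 = 22/7 ≠ 1/2 ⇒ order 1.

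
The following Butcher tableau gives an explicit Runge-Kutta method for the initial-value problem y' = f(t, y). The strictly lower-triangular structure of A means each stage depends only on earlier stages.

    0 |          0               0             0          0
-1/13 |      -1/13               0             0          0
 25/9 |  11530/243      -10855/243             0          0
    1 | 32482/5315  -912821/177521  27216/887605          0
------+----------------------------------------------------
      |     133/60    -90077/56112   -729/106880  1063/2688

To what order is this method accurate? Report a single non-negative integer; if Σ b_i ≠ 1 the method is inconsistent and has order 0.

4

b = (133/60, -90077/56112, -729/106880, 1063/2688)
c = (0, -1/13, 25/9, 1)
Ac = (0, 0, 835/243, 511/1063)
Σ b_i: 133/60·1 + (-90077/56112)·1 + (-729/106880)·1 + 1063/2688·1 = 1 ✓
b·c: (-90077/56112)·(-1/13) + (-729/106880)·25/9 + 1063/2688·1 = 1/2 ✓
b·c²: (-90077/56112)·1/169 + (-729/106880)·625/81 + 1063/2688·1 = 1/3 ✓
b·Ac: (-729/106880)·835/243 + 1063/2688·511/1063 = 1/6 ✓
b·c³: (-90077/56112)·(-1/2197) + (-729/106880)·15625/729 + 1063/2688·1 = 1/4 ✓
b·(c∘Ac): (-729/106880)·20875/2187 + 1063/2688·511/1063 = 1/8 ✓
b·Ac²: (-729/106880)·(-835/3159) + 1063/2688·2849/13819 = 1/12 ✓
b·A²c: 1063/2688·112/1063 = 1/24 ✓; 4 stages ⇒ order 4.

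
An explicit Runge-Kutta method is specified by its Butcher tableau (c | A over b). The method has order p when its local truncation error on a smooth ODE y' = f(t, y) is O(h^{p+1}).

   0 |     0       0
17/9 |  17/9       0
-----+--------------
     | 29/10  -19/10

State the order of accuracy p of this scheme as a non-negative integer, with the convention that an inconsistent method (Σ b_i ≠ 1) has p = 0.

1

b = (29/10, -19/10)
c = (0, 17/9)
Σ b_i: 29/10·1 + (-19/10)·1 = 1 ✓
b·c: (-19/10)·17/9 = -323/90 ≠ 1/2 ⇒ order 1.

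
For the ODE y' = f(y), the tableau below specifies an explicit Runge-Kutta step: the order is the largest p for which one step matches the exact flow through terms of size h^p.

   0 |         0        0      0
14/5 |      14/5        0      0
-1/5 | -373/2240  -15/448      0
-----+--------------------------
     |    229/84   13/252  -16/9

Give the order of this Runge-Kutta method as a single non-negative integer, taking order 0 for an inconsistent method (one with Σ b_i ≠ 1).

3

b = (229/84, 13/252, -16/9)
c = (0, 14/5, -1/5)
Ac = (0, 0, -3/32)
Σ b_i: 229/84·1 + 13/252·1 + (-16/9)·1 = 1 ✓
b·c: 13/252·14/5 + (-16/9)·(-1/5) = 1/2 ✓
b·c²: 13/252·196/25 + (-16/9)·1/25 = 1/3 ✓
b·Ac: (-16/9)·(-3/32) = 1/6 ✓; 3 stages ⇒ order 3.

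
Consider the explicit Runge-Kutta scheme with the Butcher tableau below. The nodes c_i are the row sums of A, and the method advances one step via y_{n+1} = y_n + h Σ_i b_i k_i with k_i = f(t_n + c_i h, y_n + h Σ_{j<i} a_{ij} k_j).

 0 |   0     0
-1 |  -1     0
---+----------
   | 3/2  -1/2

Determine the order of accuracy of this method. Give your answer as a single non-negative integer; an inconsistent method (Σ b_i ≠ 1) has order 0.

2

b = (3/2, -1/2)
c = (0, -1)
Σ b_i: 3/2·1 + (-1/2)·1 = 1 ✓
b·c: (-1/2)·(-1) = 1/2 ✓; 2 stages ⇒ order 2.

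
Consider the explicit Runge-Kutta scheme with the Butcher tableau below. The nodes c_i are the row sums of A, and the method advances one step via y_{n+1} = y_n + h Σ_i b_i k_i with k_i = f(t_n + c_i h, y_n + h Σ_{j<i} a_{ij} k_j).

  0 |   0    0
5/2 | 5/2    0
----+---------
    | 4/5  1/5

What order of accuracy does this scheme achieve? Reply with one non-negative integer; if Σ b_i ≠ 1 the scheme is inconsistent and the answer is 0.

2

b = (4/5, 1/5)
c = (0, 5/2)
Σ b_i: 4/5·1 + 1/5·1 = 1 ✓
b·c: 1/5·5/2 = 1/2 ✓; 2 stages ⇒ order 2.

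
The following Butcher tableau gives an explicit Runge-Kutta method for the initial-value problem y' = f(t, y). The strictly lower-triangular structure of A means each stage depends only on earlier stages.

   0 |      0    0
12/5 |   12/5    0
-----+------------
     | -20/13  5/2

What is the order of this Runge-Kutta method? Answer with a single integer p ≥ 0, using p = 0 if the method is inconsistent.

b = (-20/13, 5/2)
c = (0, 12/5)
Σ b_i: (-20/13)·1 + 5/2·1 = 25/26 ≠ 1 ⇒ order 0.

0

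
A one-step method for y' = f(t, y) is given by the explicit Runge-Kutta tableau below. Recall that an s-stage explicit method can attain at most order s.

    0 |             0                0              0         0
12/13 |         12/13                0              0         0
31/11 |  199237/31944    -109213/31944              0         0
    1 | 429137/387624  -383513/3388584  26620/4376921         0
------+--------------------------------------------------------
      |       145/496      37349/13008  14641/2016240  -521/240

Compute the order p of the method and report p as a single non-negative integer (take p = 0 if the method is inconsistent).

4

b = (145/496, 37349/13008, 14641/2016240, -521/240)
c = (0, 12/13, 31/11, 1)
Ac = (0, 0, -8401/2662, -91/1042)
Σ b_i: 145/496·1 + 37349/13008·1 + 14641/2016240·1 + (-521/240)·1 = 1 ✓
b·c: 37349/13008·12/13 + 14641/2016240·31/11 + (-521/240)·1 = 1/2 ✓
b·c²: 37349/13008·144/169 + 14641/2016240·961/121 + (-521/240)·1 = 1/3 ✓
b·Ac: 14641/2016240·(-8401/2662) + (-521/240)·(-91/1042) = 1/6 ✓
b·c³: 37349/13008·1728/2197 + 14641/2016240·29791/1331 + (-521/240)·1 = 1/4 ✓
b·(c∘Ac): 14641/2016240·(-260431/29282) + (-521/240)·(-91/1042) = 1/8 ✓
b·Ac²: 14641/2016240·(-50406/17303) + (-521/240)·(-326/6773) = 1/12 ✓
b·A²c: (-521/240)·(-10/521) = 1/24 ✓; 4 stages ⇒ order 4.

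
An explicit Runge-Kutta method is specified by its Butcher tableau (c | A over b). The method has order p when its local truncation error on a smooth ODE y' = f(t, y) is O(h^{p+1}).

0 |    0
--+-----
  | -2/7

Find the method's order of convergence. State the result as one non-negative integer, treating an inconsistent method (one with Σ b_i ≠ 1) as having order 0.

0

b = (-2/7)
c = (0)
Σ b_i: (-2/7)·1 = -2/7 ≠ 1 ⇒ order 0.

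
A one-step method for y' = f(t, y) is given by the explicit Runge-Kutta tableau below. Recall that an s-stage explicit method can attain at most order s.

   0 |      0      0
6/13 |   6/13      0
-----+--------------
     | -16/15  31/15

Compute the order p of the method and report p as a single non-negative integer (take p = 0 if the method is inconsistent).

b = (-16/15, 31/15)
c = (0, 6/13)
Σ b_i: (-16/15)·1 + 31/15·1 = 1 ✓
b·c: 31/15·6/13 = 62/65 ≠ 1/2 ⇒ order 1.

1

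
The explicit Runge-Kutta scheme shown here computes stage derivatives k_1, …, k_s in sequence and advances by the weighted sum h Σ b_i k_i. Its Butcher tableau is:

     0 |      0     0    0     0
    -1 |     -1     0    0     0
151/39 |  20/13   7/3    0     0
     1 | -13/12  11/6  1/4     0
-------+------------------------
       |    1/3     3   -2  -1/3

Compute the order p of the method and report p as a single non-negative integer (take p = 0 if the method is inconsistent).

1

b = (1/3, 3, -2, -1/3)
c = (0, -1, 151/39, 1)
Ac = (0, 0, -7/3, -45/52)
Σ b_i: 1/3·1 + 3·1 + (-2)·1 + (-1/3)·1 = 1 ✓
b·c: 3·(-1) + (-2)·151/39 + (-1/3)·1 = -144/13 ≠ 1/2 ⇒ order 1.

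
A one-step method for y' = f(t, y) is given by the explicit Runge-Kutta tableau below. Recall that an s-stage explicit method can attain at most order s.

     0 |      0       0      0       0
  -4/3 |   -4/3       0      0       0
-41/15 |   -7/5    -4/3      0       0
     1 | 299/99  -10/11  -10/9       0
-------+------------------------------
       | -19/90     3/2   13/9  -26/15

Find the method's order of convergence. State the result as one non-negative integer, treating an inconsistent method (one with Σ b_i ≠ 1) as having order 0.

b = (-19/90, 3/2, 13/9, -26/15)
c = (0, -4/3, -41/15, 1)
Ac = (0, 0, 16/9, 1262/297)
Σ b_i: (-19/90)·1 + 3/2·1 + 13/9·1 + (-26/15)·1 = 1 ✓
b·c: 3/2·(-4/3) + 13/9·(-41/15) + (-26/15)·1 = -1037/135 ≠ 1/2 ⇒ order 1.

1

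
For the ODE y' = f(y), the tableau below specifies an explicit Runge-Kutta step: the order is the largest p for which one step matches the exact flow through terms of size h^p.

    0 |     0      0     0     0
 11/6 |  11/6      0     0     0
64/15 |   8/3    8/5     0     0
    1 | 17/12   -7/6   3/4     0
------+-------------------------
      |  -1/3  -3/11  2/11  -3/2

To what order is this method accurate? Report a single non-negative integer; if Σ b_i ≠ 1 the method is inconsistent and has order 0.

0

b = (-1/3, -3/11, 2/11, -3/2)
c = (0, 11/6, 64/15, 1)
Ac = (0, 0, 44/15, 191/180)
Σ b_i: (-1/3)·1 + (-3/11)·1 + 2/11·1 + (-3/2)·1 = -127/66 ≠ 1 ⇒ order 0.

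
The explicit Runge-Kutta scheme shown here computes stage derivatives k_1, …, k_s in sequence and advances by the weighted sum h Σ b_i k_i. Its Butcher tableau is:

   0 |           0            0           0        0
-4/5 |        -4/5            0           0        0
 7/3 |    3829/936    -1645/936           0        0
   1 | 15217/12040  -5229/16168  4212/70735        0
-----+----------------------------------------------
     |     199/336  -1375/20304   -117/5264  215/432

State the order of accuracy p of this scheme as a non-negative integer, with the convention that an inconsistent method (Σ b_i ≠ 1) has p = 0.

4

b = (199/336, -1375/20304, -117/5264, 215/432)
c = (0, -4/5, 7/3, 1)
Ac = (0, 0, 329/234, 171/430)
Σ b_i: 199/336·1 + (-1375/20304)·1 + (-117/5264)·1 + 215/432·1 = 1 ✓
b·c: (-1375/20304)·(-4/5) + (-117/5264)·7/3 + 215/432·1 = 1/2 ✓
b·c²: (-1375/20304)·16/25 + (-117/5264)·49/9 + 215/432·1 = 1/3 ✓
b·Ac: (-117/5264)·329/234 + 215/432·171/430 = 1/6 ✓
b·c³: (-1375/20304)·(-64/125) + (-117/5264)·343/27 + 215/432·1 = 1/4 ✓
b·(c∘Ac): (-117/5264)·2303/702 + 215/432·171/430 = 1/8 ✓
b·Ac²: (-117/5264)·(-658/585) + 215/432·126/1075 = 1/12 ✓
b·A²c: 215/432·18/215 = 1/24 ✓; 4 stages ⇒ order 4.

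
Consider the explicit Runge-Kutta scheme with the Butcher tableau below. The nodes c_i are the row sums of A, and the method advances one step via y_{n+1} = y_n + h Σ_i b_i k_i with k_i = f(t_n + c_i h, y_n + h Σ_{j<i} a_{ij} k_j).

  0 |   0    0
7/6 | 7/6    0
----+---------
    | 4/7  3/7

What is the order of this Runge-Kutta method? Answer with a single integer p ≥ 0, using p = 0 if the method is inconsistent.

2

b = (4/7, 3/7)
c = (0, 7/6)
Σ b_i: 4/7·1 + 3/7·1 = 1 ✓
b·c: 3/7·7/6 = 1/2 ✓; 2 stages ⇒ order 2.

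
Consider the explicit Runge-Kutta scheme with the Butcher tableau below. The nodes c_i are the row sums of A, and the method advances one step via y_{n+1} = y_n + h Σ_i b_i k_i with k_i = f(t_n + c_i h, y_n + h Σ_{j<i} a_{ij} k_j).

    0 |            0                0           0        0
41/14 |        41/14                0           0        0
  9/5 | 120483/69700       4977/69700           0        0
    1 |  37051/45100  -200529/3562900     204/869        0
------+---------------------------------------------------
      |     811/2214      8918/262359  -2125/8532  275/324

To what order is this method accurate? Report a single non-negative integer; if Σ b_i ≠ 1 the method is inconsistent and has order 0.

b = (811/2214, 8918/262359, -2125/8532, 275/324)
c = (0, 41/14, 9/5, 1)
Ac = (0, 0, 711/3400, 567/2200)
Σ b_i: 811/2214·1 + 8918/262359·1 + (-2125/8532)·1 + 275/324·1 = 1 ✓
b·c: 8918/262359·41/14 + (-2125/8532)·9/5 + 275/324·1 = 1/2 ✓
b·c²: 8918/262359·1681/196 + (-2125/8532)·81/25 + 275/324·1 = 1/3 ✓
b·Ac: (-2125/8532)·711/3400 + 275/324·567/2200 = 1/6 ✓
b·c³: 8918/262359·68921/2744 + (-2125/8532)·729/125 + 275/324·1 = 1/4 ✓
b·(c∘Ac): (-2125/8532)·6399/17000 + 275/324·567/2200 = 1/8 ✓
b·Ac²: (-2125/8532)·29151/47600 + 275/324·8559/30800 = 1/12 ✓
b·A²c: 275/324·27/550 = 1/24 ✓; 4 stages ⇒ order 4.

4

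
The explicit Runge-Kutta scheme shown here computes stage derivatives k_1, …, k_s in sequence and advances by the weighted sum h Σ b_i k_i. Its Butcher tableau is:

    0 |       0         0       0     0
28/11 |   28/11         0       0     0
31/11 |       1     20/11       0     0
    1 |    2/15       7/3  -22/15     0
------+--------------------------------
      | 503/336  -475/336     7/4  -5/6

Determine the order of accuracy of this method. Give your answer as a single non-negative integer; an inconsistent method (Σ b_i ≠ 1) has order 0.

2

b = (503/336, -475/336, 7/4, -5/6)
c = (0, 28/11, 31/11, 1)
Ac = (0, 0, 560/121, 298/165)
Σ b_i: 503/336·1 + (-475/336)·1 + 7/4·1 + (-5/6)·1 = 1 ✓
b·c: (-475/336)·28/11 + 7/4·31/11 + (-5/6)·1 = 1/2 ✓
b·c²: (-475/336)·784/121 + 7/4·961/121 + (-5/6)·1 = 5671/1452 ≠ 1/3 ⇒ order 2.
b·Ac: 7/4·560/121 + (-5/6)·298/165 = 7181/1089 ≠ 1/6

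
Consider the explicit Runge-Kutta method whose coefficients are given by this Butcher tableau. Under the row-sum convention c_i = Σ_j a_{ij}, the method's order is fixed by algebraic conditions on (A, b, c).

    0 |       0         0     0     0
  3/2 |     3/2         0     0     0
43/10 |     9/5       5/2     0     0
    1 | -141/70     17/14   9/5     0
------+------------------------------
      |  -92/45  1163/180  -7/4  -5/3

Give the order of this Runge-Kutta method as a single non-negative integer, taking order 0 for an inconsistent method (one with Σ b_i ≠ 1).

2

b = (-92/45, 1163/180, -7/4, -5/3)
c = (0, 3/2, 43/10, 1)
Ac = (0, 0, 15/4, 6693/700)
Σ b_i: (-92/45)·1 + 1163/180·1 + (-7/4)·1 + (-5/3)·1 = 1 ✓
b·c: 1163/180·3/2 + (-7/4)·43/10 + (-5/3)·1 = 1/2 ✓
b·c²: 1163/180·9/4 + (-7/4)·1849/100 + (-5/3)·1 = -2923/150 ≠ 1/3 ⇒ order 2.
b·Ac: (-7/4)·15/4 + (-5/3)·6693/700 = -12599/560 ≠ 1/6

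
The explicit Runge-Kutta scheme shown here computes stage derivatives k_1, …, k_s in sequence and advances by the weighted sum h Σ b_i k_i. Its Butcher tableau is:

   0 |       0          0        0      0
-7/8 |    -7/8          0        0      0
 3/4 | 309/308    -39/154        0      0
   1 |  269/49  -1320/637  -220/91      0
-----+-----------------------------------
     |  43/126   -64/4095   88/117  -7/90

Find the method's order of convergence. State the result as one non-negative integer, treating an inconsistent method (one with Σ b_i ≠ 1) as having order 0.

4

b = (43/126, -64/4095, 88/117, -7/90)
c = (0, -7/8, 3/4, 1)
Ac = (0, 0, 39/176, 0)
Σ b_i: 43/126·1 + (-64/4095)·1 + 88/117·1 + (-7/90)·1 = 1 ✓
b·c: (-64/4095)·(-7/8) + 88/117·3/4 + (-7/90)·1 = 1/2 ✓
b·c²: (-64/4095)·49/64 + 88/117·9/16 + (-7/90)·1 = 1/3 ✓
b·Ac: 88/117·39/176 = 1/6 ✓
b·c³: (-64/4095)·(-343/512) + 88/117·27/64 + (-7/90)·1 = 1/4 ✓
b·(c∘Ac): 88/117·117/704 = 1/8 ✓
b·Ac²: 88/117·(-273/1408) + (-7/90)·(-165/56) = 1/12 ✓
b·A²c: (-7/90)·(-15/28) = 1/24 ✓; 4 stages ⇒ order 4.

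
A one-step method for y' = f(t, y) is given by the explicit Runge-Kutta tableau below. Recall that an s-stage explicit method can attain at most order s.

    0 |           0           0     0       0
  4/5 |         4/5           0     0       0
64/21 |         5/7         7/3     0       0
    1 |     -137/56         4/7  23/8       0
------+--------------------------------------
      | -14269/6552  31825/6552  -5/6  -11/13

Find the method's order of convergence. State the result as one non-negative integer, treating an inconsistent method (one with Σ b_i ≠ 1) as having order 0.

2

b = (-14269/6552, 31825/6552, -5/6, -11/13)
c = (0, 4/5, 64/21, 1)
Ac = (0, 0, 28/15, 968/105)
Σ b_i: (-14269/6552)·1 + 31825/6552·1 + (-5/6)·1 + (-11/13)·1 = 1 ✓
b·c: 31825/6552·4/5 + (-5/6)·64/21 + (-11/13)·1 = 1/2 ✓
b·c²: 31825/6552·16/25 + (-5/6)·4096/441 + (-11/13)·1 = -94207/17199 ≠ 1/3 ⇒ order 2.
b·Ac: (-5/6)·28/15 + (-11/13)·968/105 = -38314/4095 ≠ 1/6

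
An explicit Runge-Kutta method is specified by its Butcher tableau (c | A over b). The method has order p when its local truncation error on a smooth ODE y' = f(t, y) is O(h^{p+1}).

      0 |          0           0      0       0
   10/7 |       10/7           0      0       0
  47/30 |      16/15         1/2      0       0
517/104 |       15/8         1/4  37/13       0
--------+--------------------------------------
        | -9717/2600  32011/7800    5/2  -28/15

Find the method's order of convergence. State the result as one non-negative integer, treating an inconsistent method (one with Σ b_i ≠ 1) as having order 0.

b = (-9717/2600, 32011/7800, 5/2, -28/15)
c = (0, 10/7, 47/30, 517/104)
Ac = (0, 0, 5/7, 6574/1365)
Σ b_i: (-9717/2600)·1 + 32011/7800·1 + 5/2·1 + (-28/15)·1 = 1 ✓
b·c: 32011/7800·10/7 + 5/2·47/30 + (-28/15)·517/104 = 1/2 ✓
b·c²: 32011/7800·100/49 + 5/2·2209/900 + (-28/15)·267289/10816 = -26931109/851760 ≠ 1/3 ⇒ order 2.
b·Ac: 5/2·5/7 + (-28/15)·6574/1365 = -295019/40950 ≠ 1/6

2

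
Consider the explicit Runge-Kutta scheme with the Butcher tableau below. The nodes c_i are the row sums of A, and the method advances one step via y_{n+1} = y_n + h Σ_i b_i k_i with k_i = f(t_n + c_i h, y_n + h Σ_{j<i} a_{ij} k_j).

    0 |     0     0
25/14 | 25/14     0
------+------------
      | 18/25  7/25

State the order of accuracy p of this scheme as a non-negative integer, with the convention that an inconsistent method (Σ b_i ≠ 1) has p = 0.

b = (18/25, 7/25)
c = (0, 25/14)
Σ b_i: 18/25·1 + 7/25·1 = 1 ✓
b·c: 7/25·25/14 = 1/2 ✓; 2 stages ⇒ order 2.

2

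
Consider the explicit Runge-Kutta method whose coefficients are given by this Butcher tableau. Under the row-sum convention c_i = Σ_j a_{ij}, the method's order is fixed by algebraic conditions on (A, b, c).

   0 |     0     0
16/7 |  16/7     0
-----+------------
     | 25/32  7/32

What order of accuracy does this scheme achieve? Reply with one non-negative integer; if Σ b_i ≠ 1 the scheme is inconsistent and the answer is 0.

b = (25/32, 7/32)
c = (0, 16/7)
Σ b_i: 25/32·1 + 7/32·1 = 1 ✓
b·c: 7/32·16/7 = 1/2 ✓; 2 stages ⇒ order 2.

2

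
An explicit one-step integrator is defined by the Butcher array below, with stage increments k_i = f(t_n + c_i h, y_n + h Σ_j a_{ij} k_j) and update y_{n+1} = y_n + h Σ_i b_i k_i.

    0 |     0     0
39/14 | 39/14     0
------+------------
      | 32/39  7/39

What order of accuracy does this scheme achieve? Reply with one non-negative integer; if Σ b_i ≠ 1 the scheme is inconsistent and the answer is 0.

b = (32/39, 7/39)
c = (0, 39/14)
Σ b_i: 32/39·1 + 7/39·1 = 1 ✓
b·c: 7/39·39/14 = 1/2 ✓; 2 stages ⇒ order 2.

2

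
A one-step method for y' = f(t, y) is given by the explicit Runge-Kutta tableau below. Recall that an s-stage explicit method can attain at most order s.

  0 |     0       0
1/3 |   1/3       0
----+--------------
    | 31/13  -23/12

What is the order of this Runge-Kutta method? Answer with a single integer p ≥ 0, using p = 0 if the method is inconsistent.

0

b = (31/13, -23/12)
c = (0, 1/3)
Σ b_i: 31/13·1 + (-23/12)·1 = 73/156 ≠ 1 ⇒ order 0.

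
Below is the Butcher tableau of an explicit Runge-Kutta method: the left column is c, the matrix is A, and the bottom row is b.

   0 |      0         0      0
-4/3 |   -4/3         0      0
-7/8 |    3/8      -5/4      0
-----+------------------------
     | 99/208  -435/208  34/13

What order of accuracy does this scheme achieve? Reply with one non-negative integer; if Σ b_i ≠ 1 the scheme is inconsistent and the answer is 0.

2

b = (99/208, -435/208, 34/13)
c = (0, -4/3, -7/8)
Ac = (0, 0, 5/3)
Σ b_i: 99/208·1 + (-435/208)·1 + 34/13·1 = 1 ✓
b·c: (-435/208)·(-4/3) + 34/13·(-7/8) = 1/2 ✓
b·c²: (-435/208)·16/9 + 34/13·49/64 = -2141/1248 ≠ 1/3 ⇒ order 2.
b·Ac: 34/13·5/3 = 170/39 ≠ 1/6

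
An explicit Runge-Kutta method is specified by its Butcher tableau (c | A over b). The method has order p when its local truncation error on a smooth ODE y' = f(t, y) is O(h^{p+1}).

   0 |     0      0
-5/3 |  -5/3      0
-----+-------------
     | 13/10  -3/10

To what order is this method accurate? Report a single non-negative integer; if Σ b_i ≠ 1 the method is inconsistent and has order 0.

b = (13/10, -3/10)
c = (0, -5/3)
Σ b_i: 13/10·1 + (-3/10)·1 = 1 ✓
b·c: (-3/10)·(-5/3) = 1/2 ✓; 2 stages ⇒ order 2.

2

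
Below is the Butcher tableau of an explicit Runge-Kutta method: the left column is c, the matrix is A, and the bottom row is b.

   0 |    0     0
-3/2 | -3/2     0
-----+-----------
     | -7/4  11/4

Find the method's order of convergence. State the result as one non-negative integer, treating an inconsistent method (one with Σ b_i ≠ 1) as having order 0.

1

b = (-7/4, 11/4)
c = (0, -3/2)
Σ b_i: (-7/4)·1 + 11/4·1 = 1 ✓
b·c: 11/4·(-3/2) = -33/8 ≠ 1/2 ⇒ order 1.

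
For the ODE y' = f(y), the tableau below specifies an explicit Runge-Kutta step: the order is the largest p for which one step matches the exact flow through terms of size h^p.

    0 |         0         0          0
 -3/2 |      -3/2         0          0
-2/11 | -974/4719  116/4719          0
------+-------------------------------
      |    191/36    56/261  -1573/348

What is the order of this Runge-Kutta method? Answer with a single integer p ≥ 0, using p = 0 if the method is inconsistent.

3

b = (191/36, 56/261, -1573/348)
c = (0, -3/2, -2/11)
Ac = (0, 0, -58/1573)
Σ b_i: 191/36·1 + 56/261·1 + (-1573/348)·1 = 1 ✓
b·c: 56/261·(-3/2) + (-1573/348)·(-2/11) = 1/2 ✓
b·c²: 56/261·9/4 + (-1573/348)·4/121 = 1/3 ✓
b·Ac: (-1573/348)·(-58/1573) = 1/6 ✓; 3 stages ⇒ order 3.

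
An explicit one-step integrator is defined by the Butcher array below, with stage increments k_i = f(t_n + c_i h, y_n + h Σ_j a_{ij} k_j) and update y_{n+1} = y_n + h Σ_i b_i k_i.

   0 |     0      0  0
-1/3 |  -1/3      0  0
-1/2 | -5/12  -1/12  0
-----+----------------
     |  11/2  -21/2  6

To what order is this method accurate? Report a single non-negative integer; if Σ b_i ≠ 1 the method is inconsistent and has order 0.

b = (11/2, -21/2, 6)
c = (0, -1/3, -1/2)
Ac = (0, 0, 1/36)
Σ b_i: 11/2·1 + (-21/2)·1 + 6·1 = 1 ✓
b·c: (-21/2)·(-1/3) + 6·(-1/2) = 1/2 ✓
b·c²: (-21/2)·1/9 + 6·1/4 = 1/3 ✓
b·Ac: 6·1/36 = 1/6 ✓; 3 stages ⇒ order 3.

3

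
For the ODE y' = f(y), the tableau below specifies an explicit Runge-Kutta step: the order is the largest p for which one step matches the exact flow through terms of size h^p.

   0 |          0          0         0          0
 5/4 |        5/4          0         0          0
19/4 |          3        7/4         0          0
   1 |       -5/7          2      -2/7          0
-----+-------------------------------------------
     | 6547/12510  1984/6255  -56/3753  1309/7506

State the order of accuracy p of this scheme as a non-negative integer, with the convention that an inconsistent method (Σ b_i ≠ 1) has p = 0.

3

b = (6547/12510, 1984/6255, -56/3753, 1309/7506)
c = (0, 5/4, 19/4, 1)
Ac = (0, 0, 35/16, 8/7)
Σ b_i: 6547/12510·1 + 1984/6255·1 + (-56/3753)·1 + 1309/7506·1 = 1 ✓
b·c: 1984/6255·5/4 + (-56/3753)·19/4 + 1309/7506·1 = 1/2 ✓
b·c²: 1984/6255·25/16 + (-56/3753)·361/16 + 1309/7506·1 = 1/3 ✓
b·Ac: (-56/3753)·35/16 + 1309/7506·8/7 = 1/6 ✓
b·c³: 1984/6255·125/64 + (-56/3753)·6859/64 + 1309/7506·1 = -8059/10008 ≠ 1/4 ⇒ order 3.
b·(c∘Ac): (-56/3753)·665/64 + 1309/7506·8/7 = 443/10008 ≠ 1/8
b·Ac²: (-56/3753)·175/64 + 1309/7506·(-93/28) = -2327/3753 ≠ 1/12
b·A²c: 1309/7506·(-5/8) = -6545/60048 ≠ 1/24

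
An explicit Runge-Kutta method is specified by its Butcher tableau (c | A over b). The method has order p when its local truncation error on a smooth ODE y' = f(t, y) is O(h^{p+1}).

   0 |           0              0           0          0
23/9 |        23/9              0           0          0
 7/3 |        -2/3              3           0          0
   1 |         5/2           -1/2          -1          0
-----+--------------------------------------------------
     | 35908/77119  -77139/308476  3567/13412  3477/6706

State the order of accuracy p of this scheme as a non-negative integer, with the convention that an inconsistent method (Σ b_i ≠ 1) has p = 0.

3

b = (35908/77119, -77139/308476, 3567/13412, 3477/6706)
c = (0, 23/9, 7/3, 1)
Ac = (0, 0, 23/3, -65/18)
Σ b_i: 35908/77119·1 + (-77139/308476)·1 + 3567/13412·1 + 3477/6706·1 = 1 ✓
b·c: (-77139/308476)·23/9 + 3567/13412·7/3 + 3477/6706·1 = 1/2 ✓
b·c²: (-77139/308476)·529/81 + 3567/13412·49/9 + 3477/6706·1 = 1/3 ✓
b·Ac: 3567/13412·23/3 + 3477/6706·(-65/18) = 1/6 ✓
b·c³: (-77139/308476)·12167/729 + 3567/13412·343/27 + 3477/6706·1 = -7151/25866 ≠ 1/4 ⇒ order 3.
b·(c∘Ac): 3567/13412·161/9 + 3477/6706·(-65/18) = 19349/6706 ≠ 1/8
b·Ac²: 3567/13412·529/27 + 3477/6706·(-1411/162) = 17971/25866 ≠ 1/12
b·A²c: 3477/6706·(-23/3) = -26657/6706 ≠ 1/24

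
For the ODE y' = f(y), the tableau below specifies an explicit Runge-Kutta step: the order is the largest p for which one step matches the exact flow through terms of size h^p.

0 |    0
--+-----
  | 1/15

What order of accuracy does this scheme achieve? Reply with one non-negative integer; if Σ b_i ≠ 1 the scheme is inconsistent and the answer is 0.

b = (1/15)
c = (0)
Σ b_i: 1/15·1 = 1/15 ≠ 1 ⇒ order 0.

0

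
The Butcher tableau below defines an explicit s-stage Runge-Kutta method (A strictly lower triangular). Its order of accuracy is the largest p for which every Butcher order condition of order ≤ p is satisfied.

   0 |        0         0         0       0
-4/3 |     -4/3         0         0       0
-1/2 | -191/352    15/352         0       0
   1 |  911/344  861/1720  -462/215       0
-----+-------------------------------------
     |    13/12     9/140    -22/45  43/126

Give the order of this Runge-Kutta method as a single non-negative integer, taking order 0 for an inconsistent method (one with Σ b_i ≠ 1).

4

b = (13/12, 9/140, -22/45, 43/126)
c = (0, -4/3, -1/2, 1)
Ac = (0, 0, -5/88, 35/86)
Σ b_i: 13/12·1 + 9/140·1 + (-22/45)·1 + 43/126·1 = 1 ✓
b·c: 9/140·(-4/3) + (-22/45)·(-1/2) + 43/126·1 = 1/2 ✓
b·c²: 9/140·16/9 + (-22/45)·1/4 + 43/126·1 = 1/3 ✓
b·Ac: (-22/45)·(-5/88) + 43/126·35/86 = 1/6 ✓
b·c³: 9/140·(-64/27) + (-22/45)·(-1/8) + 43/126·1 = 1/4 ✓
b·(c∘Ac): (-22/45)·5/176 + 43/126·35/86 = 1/8 ✓
b·Ac²: (-22/45)·5/66 + 43/126·91/258 = 1/12 ✓
b·A²c: 43/126·21/172 = 1/24 ✓; 4 stages ⇒ order 4.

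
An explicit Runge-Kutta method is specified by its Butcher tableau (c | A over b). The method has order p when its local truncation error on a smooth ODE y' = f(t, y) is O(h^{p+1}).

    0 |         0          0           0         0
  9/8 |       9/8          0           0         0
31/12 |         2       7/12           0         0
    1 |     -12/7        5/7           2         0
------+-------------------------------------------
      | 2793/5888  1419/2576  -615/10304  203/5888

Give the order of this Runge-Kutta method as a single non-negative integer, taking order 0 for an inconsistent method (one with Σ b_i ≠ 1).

b = (2793/5888, 1419/2576, -615/10304, 203/5888)
c = (0, 9/8, 31/12, 1)
Ac = (0, 0, 21/32, 1003/168)
Σ b_i: 2793/5888·1 + 1419/2576·1 + (-615/10304)·1 + 203/5888·1 = 1 ✓
b·c: 1419/2576·9/8 + (-615/10304)·31/12 + 203/5888·1 = 1/2 ✓
b·c²: 1419/2576·81/64 + (-615/10304)·961/144 + 203/5888·1 = 1/3 ✓
b·Ac: (-615/10304)·21/32 + 203/5888·1003/168 = 1/6 ✓
b·c³: 1419/2576·729/512 + (-615/10304)·29791/1728 + 203/5888·1 = -356429/1695744 ≠ 1/4 ⇒ order 3.
b·(c∘Ac): (-615/10304)·217/128 + 203/5888·1003/168 = 59153/565248 ≠ 1/8
b·Ac²: (-615/10304)·189/256 + 203/5888·57461/4032 = 379231/847872 ≠ 1/12
b·A²c: 203/5888·21/16 = 4263/94208 ≠ 1/24

3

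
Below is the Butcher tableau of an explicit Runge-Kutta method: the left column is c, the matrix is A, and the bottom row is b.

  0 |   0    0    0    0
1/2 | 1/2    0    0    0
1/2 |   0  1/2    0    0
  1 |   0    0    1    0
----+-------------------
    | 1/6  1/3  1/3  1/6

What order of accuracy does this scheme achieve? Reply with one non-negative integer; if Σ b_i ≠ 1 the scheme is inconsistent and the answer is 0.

b = (1/6, 1/3, 1/3, 1/6)
c = (0, 1/2, 1/2, 1)
Ac = (0, 0, 1/4, 1/2)
Σ b_i: 1/6·1 + 1/3·1 + 1/3·1 + 1/6·1 = 1 ✓
b·c: 1/3·1/2 + 1/3·1/2 + 1/6·1 = 1/2 ✓
b·c²: 1/3·1/4 + 1/3·1/4 + 1/6·1 = 1/3 ✓
b·Ac: 1/3·1/4 + 1/6·1/2 = 1/6 ✓
b·c³: 1/3·1/8 + 1/3·1/8 + 1/6·1 = 1/4 ✓
b·(c∘Ac): 1/3·1/8 + 1/6·1/2 = 1/8 ✓
b·Ac²: 1/3·1/8 + 1/6·1/4 = 1/12 ✓
b·A²c: 1/6·1/4 = 1/24 ✓; 4 stages ⇒ order 4.

4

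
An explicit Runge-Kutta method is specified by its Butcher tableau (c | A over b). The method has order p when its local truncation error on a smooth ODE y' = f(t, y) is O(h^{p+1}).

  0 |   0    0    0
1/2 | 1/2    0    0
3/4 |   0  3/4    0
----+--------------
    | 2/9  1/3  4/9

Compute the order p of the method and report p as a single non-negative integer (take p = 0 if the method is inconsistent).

b = (2/9, 1/3, 4/9)
c = (0, 1/2, 3/4)
Ac = (0, 0, 3/8)
Σ b_i: 2/9·1 + 1/3·1 + 4/9·1 = 1 ✓
b·c: 1/3·1/2 + 4/9·3/4 = 1/2 ✓
b·c²: 1/3·1/4 + 4/9·9/16 = 1/3 ✓
b·Ac: 4/9·3/8 = 1/6 ✓; 3 stages ⇒ order 3.

3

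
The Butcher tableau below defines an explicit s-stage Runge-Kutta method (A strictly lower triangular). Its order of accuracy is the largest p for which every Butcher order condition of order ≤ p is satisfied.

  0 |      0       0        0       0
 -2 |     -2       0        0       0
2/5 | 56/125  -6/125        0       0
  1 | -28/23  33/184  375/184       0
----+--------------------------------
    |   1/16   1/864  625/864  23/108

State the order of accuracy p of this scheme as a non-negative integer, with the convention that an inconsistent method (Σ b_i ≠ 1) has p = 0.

4

b = (1/16, 1/864, 625/864, 23/108)
c = (0, -2, 2/5, 1)
Ac = (0, 0, 12/125, 21/46)
Σ b_i: 1/16·1 + 1/864·1 + 625/864·1 + 23/108·1 = 1 ✓
b·c: 1/864·(-2) + 625/864·2/5 + 23/108·1 = 1/2 ✓
b·c²: 1/864·4 + 625/864·4/25 + 23/108·1 = 1/3 ✓
b·Ac: 625/864·12/125 + 23/108·21/46 = 1/6 ✓
b·c³: 1/864·(-8) + 625/864·8/125 + 23/108·1 = 1/4 ✓
b·(c∘Ac): 625/864·24/625 + 23/108·21/46 = 1/8 ✓
b·Ac²: 625/864·(-24/125) + 23/108·24/23 = 1/12 ✓
b·A²c: 23/108·9/46 = 1/24 ✓; 4 stages ⇒ order 4.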